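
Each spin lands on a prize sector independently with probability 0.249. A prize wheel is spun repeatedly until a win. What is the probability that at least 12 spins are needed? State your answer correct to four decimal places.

Y = number of spins to the first success; geometric, p = 0.249.
P(Y > 11) = P(first 11 all fail) = (1−p)^11 = 0.042859

0.0429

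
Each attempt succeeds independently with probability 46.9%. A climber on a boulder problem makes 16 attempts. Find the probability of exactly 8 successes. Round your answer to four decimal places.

X ~ Binomial(n=16, p=0.469).
P(X=8) = C(16,8) · p^8 · (1−p)^8
= 12870 · 0.0023409 · 0.0063206 = 0.190422

0.1904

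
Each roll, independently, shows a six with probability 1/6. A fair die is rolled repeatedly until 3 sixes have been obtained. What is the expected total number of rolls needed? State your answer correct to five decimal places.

Y = total rolls until the third success; negative binomial with r=3, p=0.166667.
E[Y] = r / p = 3 / 0.166667 = 18.0000000

18.00000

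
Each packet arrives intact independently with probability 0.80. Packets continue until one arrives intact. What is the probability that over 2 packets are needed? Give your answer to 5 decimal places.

Y = number of packets to the first success; geometric, p = 0.80.
P(Y > 2) = P(first 2 all fail) = (1−p)^2 = 0.0400000

0.04000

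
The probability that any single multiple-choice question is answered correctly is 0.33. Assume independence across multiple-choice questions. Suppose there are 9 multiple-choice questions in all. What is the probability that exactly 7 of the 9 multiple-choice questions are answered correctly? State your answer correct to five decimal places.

X ~ Binomial(n=9, p=0.33).
P(X=7) = C(9,7) · p^7 · (1−p)^2
= 36 · 0.00042618 · 0.4489 = 0.0068873

0.00689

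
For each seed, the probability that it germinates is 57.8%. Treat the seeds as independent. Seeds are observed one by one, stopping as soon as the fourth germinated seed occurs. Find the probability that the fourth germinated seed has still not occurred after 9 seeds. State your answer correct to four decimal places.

Needing more than 9 seeds ⇔ fewer than 4 successes in the first 9. With X ~ Binomial(9, 0.578), P(Y > 9) = P(X ≤ 3).
  k=0: C(9,0)·0.578^0·0.422^9 = 0.000424
  k=1: C(9,1)·0.578^1·0.422^8 = 0.005232
  k=2: C(9,2)·0.578^2·0.422^7 = 0.028665
  k=3: C(9,3)·0.578^3·0.422^6 = 0.091609
P(X ≤ 3) = 0.125930

0.1259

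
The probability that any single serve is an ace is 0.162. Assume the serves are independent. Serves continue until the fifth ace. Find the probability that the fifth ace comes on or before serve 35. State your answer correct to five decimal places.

Finishing within 35 serves ⇔ at least 5 successes in the first 35. With X ~ Binomial(35, 0.162), P(Y ≤ 35) = 1 − P(X ≤ 4).
  k=0: C(35,0)·0.162^0·0.838^35 = 0.0020585
  k=1: C(35,1)·0.162^1·0.838^34 = 0.0139277
  k=2: C(35,2)·0.162^2·0.838^33 = 0.0457720
  k=3: C(35,3)·0.162^3·0.838^32 = 0.0973337
  k=4: C(35,4)·0.162^4·0.838^31 = 0.1505304
1 − 0.3096223 = 0.6903777

0.69038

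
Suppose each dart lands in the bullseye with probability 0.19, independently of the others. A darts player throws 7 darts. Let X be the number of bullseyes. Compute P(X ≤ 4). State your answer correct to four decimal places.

X ~ Binomial(7, 0.19); P(X ≤ 4) = Σ C(7,k) p^k (1−p)^(7−k) over k:
  k=0: C(7,0)·0.19^0·0.81^7 = 0.228768
  k=1: C(7,1)·0.19^1·0.81^6 = 0.375631
  k=2: C(7,2)·0.19^2·0.81^5 = 0.264333
  k=3: C(7,3)·0.19^3·0.81^4 = 0.103340
  k=4: C(7,4)·0.19^4·0.81^3 = 0.024240
Total = 0.996313

0.9963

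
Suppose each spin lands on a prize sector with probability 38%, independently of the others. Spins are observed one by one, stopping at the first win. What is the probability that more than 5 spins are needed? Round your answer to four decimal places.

Y = number of spins to the first success; geometric, p = 0.38.
P(Y > 5) = P(first 5 all fail) = (1−p)^5 = 0.091613

0.0916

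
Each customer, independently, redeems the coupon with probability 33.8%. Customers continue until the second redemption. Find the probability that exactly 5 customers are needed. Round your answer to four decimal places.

Y = trial on which the second success occurs; negative binomial, r=2, p=0.338.
P(Y=5) = C(4,1) · p^2 · (1−p)^3
= 4 · 0.11424 · 0.29012 = 0.132577

0.1326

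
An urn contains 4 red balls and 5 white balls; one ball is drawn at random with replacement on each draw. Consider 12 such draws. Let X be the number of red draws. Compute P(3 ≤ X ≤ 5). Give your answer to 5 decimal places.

0.49697

X ~ Binomial(12, 0.444444); P(3 ≤ X ≤ 5) = Σ C(12,k) p^k (1−p)^(12−k) over k:
  k=3: C(12,3)·0.444444^3·0.555556^9 = 0.0973694
  k=4: C(12,4)·0.444444^4·0.555556^8 = 0.1752650
  k=5: C(12,5)·0.444444^5·0.555556^7 = 0.2243391
Total = 0.4969735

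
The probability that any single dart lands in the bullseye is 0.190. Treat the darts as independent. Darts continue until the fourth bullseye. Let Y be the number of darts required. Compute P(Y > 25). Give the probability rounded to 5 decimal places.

0.27344

Needing more than 25 darts ⇔ fewer than 4 successes in the first 25. With X ~ Binomial(25, 0.19), P(Y > 25) = P(X ≤ 3).
  k=0: C(25,0)·0.19^0·0.81^25 = 0.0051538
  k=1: C(25,1)·0.19^1·0.81^24 = 0.0302228
  k=2: C(25,2)·0.19^2·0.81^23 = 0.0850715
  k=3: C(25,3)·0.19^3·0.81^22 = 0.1529886
P(X ≤ 3) = 0.2734366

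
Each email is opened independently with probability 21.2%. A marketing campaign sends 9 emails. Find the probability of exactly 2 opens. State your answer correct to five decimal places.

0.30525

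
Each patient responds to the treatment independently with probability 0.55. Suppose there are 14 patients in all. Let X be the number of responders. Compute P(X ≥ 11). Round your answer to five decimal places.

0.06322

X ~ Binomial(14, 0.55); P(X ≥ 11) = Σ C(14,k) p^k (1−p)^(14−k) over k:
  k=11: C(14,11)·0.55^11·0.45^3 = 0.0462092
  k=12: C(14,12)·0.55^12·0.45^2 = 0.0141195
  k=13: C(14,13)·0.55^13·0.45^1 = 0.0026549
  k=14: C(14,14)·0.55^14·0.45^0 = 0.0002318
Total = 0.0632154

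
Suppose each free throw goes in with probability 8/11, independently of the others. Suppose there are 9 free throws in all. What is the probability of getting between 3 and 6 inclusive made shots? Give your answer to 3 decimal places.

0.460

X ~ Binomial(9, 0.727273); P(3 ≤ X ≤ 6) = Σ C(9,k) p^k (1−p)^(9−k) over k:
  k=3: C(9,3)·0.727273^3·0.272727^6 = 0.01330
  k=4: C(9,4)·0.727273^4·0.272727^5 = 0.05319
  k=5: C(9,5)·0.727273^5·0.272727^4 = 0.14183
  k=6: C(9,6)·0.727273^6·0.272727^3 = 0.25214
Total = 0.46046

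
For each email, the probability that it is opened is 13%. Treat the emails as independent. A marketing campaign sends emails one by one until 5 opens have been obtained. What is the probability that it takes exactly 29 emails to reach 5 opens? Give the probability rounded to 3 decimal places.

0.027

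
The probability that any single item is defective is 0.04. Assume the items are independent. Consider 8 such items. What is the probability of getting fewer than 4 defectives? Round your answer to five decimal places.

X ~ Binomial(8, 0.04); P(X ≤ 3) = Σ C(8,k) p^k (1−p)^(8−k) over k:
  k=0: C(8,0)·0.04^0·0.96^8 = 0.7213896
  k=1: C(8,1)·0.04^1·0.96^7 = 0.2404632
  k=2: C(8,2)·0.04^2·0.96^6 = 0.0350675
  k=3: C(8,3)·0.04^3·0.96^5 = 0.0029223
Total = 0.9998426

0.99984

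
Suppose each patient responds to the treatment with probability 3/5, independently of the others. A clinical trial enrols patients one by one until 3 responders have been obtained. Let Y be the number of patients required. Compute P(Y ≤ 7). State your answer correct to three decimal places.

0.904

Finishing within 7 patients ⇔ at least 3 successes in the first 7. With X ~ Binomial(7, 0.60), P(Y ≤ 7) = 1 − P(X ≤ 2).
  k=0: C(7,0)·0.60^0·0.40^7 = 0.00164
  k=1: C(7,1)·0.60^1·0.40^6 = 0.01720
  k=2: C(7,2)·0.60^2·0.40^5 = 0.07741
1 − 0.09626 = 0.90374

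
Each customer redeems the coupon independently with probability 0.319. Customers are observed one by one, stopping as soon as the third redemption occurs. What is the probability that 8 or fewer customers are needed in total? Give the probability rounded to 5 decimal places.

Finishing within 8 customers ⇔ at least 3 successes in the first 8. With X ~ Binomial(8, 0.319), P(Y ≤ 8) = 1 − P(X ≤ 2).
  k=0: C(8,0)·0.319^0·0.681^8 = 0.0462569
  k=1: C(8,1)·0.319^1·0.681^7 = 0.1733447
  k=2: C(8,2)·0.319^2·0.681^6 = 0.2841987
1 − 0.5038003 = 0.4961997

0.49620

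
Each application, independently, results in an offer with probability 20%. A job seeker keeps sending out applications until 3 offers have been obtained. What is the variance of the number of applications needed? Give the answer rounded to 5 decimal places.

Y = total applications until the third success; negative binomial with r=3, p=0.20.
Var(Y) = r(1−p)/p² = 3·0.80 / 0.20² = 60.0000000

60.00000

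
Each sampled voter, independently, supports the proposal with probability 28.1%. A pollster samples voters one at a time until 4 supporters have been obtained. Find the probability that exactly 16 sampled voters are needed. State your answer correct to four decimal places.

0.0541

Y = trial on which the fourth success occurs; negative binomial, r=4, p=0.281.
P(Y=16) = C(15,3) · p^4 · (1−p)^12
= 455 · 0.0062348 · 0.019087 = 0.054148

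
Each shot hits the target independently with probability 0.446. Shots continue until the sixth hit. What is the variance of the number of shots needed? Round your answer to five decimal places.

Y = total shots until the sixth success; negative binomial with r=6, p=0.446.
Var(Y) = r(1−p)/p² = 6·0.554 / 0.446² = 16.7105713

16.71057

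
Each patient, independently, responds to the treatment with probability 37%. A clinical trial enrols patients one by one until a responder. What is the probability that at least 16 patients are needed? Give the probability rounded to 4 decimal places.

0.0010

Y = number of patients to the first success; geometric, p = 0.37.
P(Y > 15) = P(first 15 all fail) = (1−p)^15 = 0.000977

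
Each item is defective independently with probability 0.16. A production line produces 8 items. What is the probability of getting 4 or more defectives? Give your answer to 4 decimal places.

0.0267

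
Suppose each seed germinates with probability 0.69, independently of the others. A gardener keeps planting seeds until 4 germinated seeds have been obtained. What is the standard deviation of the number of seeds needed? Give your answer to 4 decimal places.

Y = total seeds until the fourth success; negative binomial with r=4, p=0.69.
SD(Y) = √[r(1−p)/p²] = √(2.604495) = 1.613845

1.6138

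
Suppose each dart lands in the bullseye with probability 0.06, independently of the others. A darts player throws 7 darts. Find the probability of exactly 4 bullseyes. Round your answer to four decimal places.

X ~ Binomial(n=7, p=0.06).
P(X=4) = C(7,4) · p^4 · (1−p)^3
= 35 · 1.296e-05 · 0.83058 = 0.000377

0.0004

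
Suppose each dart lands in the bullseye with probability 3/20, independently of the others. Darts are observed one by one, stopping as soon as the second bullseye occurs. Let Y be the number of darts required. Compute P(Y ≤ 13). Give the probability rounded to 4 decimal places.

0.6017

Finishing within 13 darts ⇔ at least 2 successes in the first 13. With X ~ Binomial(13, 0.15), P(Y ≤ 13) = 1 − P(X ≤ 1).
  k=0: C(13,0)·0.15^0·0.85^13 = 0.120905
  k=1: C(13,1)·0.15^1·0.85^12 = 0.277371
1 − 0.398277 = 0.601723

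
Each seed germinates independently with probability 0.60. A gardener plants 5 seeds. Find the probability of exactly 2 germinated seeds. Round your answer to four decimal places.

0.2304

X ~ Binomial(n=5, p=0.60).
P(X=2) = C(5,2) · p^2 · (1−p)^3
= 10 · 0.36 · 0.064 = 0.230400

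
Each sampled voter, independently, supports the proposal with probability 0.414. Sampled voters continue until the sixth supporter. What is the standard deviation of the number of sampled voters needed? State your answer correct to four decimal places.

Y = total sampled voters until the sixth success; negative binomial with r=6, p=0.414.
SD(Y) = √[r(1−p)/p²] = √(20.513898) = 4.529227

4.5292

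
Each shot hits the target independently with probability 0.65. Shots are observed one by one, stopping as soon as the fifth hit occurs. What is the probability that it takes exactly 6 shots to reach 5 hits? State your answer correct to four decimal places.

0.2031

Y = trial on which the fifth success occurs; negative binomial, r=5, p=0.65.
P(Y=6) = C(5,4) · p^5 · (1−p)^1
= 5 · 0.11603 · 0.35 = 0.203051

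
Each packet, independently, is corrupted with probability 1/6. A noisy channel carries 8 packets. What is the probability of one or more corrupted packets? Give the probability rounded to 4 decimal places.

0.7674

P(at least one) = 1 − P(none) = 1 − (1 − 0.166667)^8
= 1 − 0.232568 = 0.767432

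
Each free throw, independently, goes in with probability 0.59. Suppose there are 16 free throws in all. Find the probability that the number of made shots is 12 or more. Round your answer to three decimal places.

0.147

X ~ Binomial(16, 0.59); P(X ≥ 12) = Σ C(16,k) p^k (1−p)^(16−k) over k:
  k=12: C(16,12)·0.59^12·0.41^4 = 0.09150
  k=13: C(16,13)·0.59^13·0.41^3 = 0.04051
  k=14: C(16,14)·0.59^14·0.41^2 = 0.01249
  k=15: C(16,15)·0.59^15·0.41^1 = 0.00240
  k=16: C(16,16)·0.59^16·0.41^0 = 0.00022
Total = 0.14712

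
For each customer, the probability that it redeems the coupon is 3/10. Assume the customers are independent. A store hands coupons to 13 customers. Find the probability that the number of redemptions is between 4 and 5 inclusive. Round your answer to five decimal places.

0.41400

X ~ Binomial(13, 0.30); P(4 ≤ X ≤ 5) = Σ C(13,k) p^k (1−p)^(13−k) over k:
  k=4: C(13,4)·0.30^4·0.70^9 = 0.2337079
  k=5: C(13,5)·0.30^5·0.70^8 = 0.1802890
Total = 0.4139969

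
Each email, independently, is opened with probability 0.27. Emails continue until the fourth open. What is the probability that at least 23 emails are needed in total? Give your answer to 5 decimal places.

Needing more than 22 emails ⇔ fewer than 4 successes in the first 22. With X ~ Binomial(22, 0.27), P(Y > 22) = P(X ≤ 3).
  k=0: C(22,0)·0.27^0·0.73^22 = 0.0009842
  k=1: C(22,1)·0.27^1·0.73^21 = 0.0080088
  k=2: C(22,2)·0.27^2·0.73^20 = 0.0311026
  k=3: C(22,3)·0.27^3·0.73^19 = 0.0766913
P(X ≤ 3) = 0.1167870

0.11679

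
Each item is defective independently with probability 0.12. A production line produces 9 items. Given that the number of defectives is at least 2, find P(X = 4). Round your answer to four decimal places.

X ~ Binomial(9, 0.12). Want P(X=4 | X≥2) = P(X=4) / P(X≥2).
P(X=4) = C(9,4)·0.12^4·0.88^5 = 0.013788
P(X≥2) = 1 − 0.316478 − 0.388405 = 0.295116
Ratio = 0.013788 / 0.295116 = 0.046721

0.0467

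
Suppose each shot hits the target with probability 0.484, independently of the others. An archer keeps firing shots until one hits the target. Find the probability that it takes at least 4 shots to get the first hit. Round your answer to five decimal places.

Y = number of shots to the first success; geometric, p = 0.484.
P(Y > 3) = P(first 3 all fail) = (1−p)^3 = 0.1373881

0.13739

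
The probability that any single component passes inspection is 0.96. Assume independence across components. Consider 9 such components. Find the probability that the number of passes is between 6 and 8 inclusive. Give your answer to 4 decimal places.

X ~ Binomial(9, 0.96); P(6 ≤ X ≤ 8) = Σ C(9,k) p^k (1−p)^(9−k) over k:
  k=6: C(9,6)·0.96^6·0.04^3 = 0.004208
  k=7: C(9,7)·0.96^7·0.04^2 = 0.043283
  k=8: C(9,8)·0.96^8·0.04^1 = 0.259700
Total = 0.307192

0.3072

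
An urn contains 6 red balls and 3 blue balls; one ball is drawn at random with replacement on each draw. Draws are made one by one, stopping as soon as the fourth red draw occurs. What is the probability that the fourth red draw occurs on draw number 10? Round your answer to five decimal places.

Y = trial on which the fourth success occurs; negative binomial, r=4, p=0.666667.
P(Y=10) = C(9,3) · p^4 · (1−p)^6
= 84 · 0.19753 · 0.0013717 = 0.0227608

0.02276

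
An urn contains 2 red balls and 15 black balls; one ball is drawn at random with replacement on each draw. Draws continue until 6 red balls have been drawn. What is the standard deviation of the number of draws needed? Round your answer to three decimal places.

Y = total draws until the sixth success; negative binomial with r=6, p=0.117647.
SD(Y) = √[r(1−p)/p²] = √(382.50000) = 19.55761

19.558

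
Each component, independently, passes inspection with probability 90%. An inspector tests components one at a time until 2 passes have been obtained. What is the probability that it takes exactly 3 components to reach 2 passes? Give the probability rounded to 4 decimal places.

Y = trial on which the second success occurs; negative binomial, r=2, p=0.90.
P(Y=3) = C(2,1) · p^2 · (1−p)^1
= 2 · 0.81 · 0.1 = 0.162000

0.1620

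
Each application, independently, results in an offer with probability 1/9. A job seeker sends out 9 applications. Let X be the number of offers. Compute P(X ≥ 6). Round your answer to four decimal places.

X ~ Binomial(9, 0.111111); P(X ≥ 6) = Σ C(9,k) p^k (1−p)^(9−k) over k:
  k=6: C(9,6)·0.111111^6·0.888889^3 = 0.000111
  k=7: C(9,7)·0.111111^7·0.888889^2 = 0.000006
  k=8: C(9,8)·0.111111^8·0.888889^1 = 0.000000
  k=9: C(9,9)·0.111111^9·0.888889^0 = 0.000000
Total = 0.000117

0.0001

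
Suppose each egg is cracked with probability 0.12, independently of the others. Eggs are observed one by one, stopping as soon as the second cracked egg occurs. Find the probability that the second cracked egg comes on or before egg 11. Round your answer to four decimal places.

Finishing within 11 eggs ⇔ at least 2 successes in the first 11. With X ~ Binomial(11, 0.12), P(Y ≤ 11) = 1 − P(X ≤ 1).
  k=0: C(11,0)·0.12^0·0.88^11 = 0.245081
  k=1: C(11,1)·0.12^1·0.88^10 = 0.367621
1 − 0.612702 = 0.387298

0.3873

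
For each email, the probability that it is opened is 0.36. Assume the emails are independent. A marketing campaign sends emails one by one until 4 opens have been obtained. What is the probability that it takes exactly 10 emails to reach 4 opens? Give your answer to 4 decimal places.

0.0970

Y = trial on which the fourth success occurs; negative binomial, r=4, p=0.36.
P(Y=10) = C(9,3) · p^4 · (1−p)^6
= 84 · 0.016796 · 0.068719 = 0.096955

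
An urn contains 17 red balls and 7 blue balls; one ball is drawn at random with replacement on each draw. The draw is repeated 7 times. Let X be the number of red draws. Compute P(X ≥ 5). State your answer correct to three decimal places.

X ~ Binomial(7, 0.708333); P(X ≥ 5) = Σ C(7,k) p^k (1−p)^(7−k) over k:
  k=5: C(7,5)·0.708333^5·0.291667^2 = 0.31855
  k=6: C(7,6)·0.708333^6·0.291667^1 = 0.25788
  k=7: C(7,7)·0.708333^7·0.291667^0 = 0.08947
Total = 0.66590

0.666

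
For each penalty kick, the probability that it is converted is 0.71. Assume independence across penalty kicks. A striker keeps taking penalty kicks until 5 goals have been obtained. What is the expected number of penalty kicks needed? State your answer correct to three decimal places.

7.042

Y = total penalty kicks until the fifth success; negative binomial with r=5, p=0.71.
E[Y] = r / p = 5 / 0.71 = 7.04225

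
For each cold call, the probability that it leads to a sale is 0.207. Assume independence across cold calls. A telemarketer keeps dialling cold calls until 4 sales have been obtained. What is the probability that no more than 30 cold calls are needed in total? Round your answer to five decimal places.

0.89474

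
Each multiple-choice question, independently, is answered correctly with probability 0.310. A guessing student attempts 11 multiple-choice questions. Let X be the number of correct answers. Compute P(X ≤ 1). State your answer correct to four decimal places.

0.1003

X ~ Binomial(11, 0.31); P(X ≤ 1) = Σ C(11,k) p^k (1−p)^(11−k) over k:
  k=0: C(11,0)·0.31^0·0.69^11 = 0.016879
  k=1: C(11,1)·0.31^1·0.69^10 = 0.083415
Total = 0.100294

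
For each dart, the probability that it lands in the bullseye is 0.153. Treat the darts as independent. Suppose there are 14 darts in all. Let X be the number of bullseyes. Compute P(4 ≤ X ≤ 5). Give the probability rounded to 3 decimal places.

X ~ Binomial(14, 0.153); P(4 ≤ X ≤ 5) = Σ C(14,k) p^k (1−p)^(14−k) over k:
  k=4: C(14,4)·0.153^4·0.847^10 = 0.10424
  k=5: C(14,5)·0.153^5·0.847^9 = 0.03766
Total = 0.14190

0.142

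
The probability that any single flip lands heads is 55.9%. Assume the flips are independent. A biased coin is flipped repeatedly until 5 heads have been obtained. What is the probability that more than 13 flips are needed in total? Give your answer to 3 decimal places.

Needing more than 13 flips ⇔ fewer than 5 successes in the first 13. With X ~ Binomial(13, 0.559), P(Y > 13) = P(X ≤ 4).
  k=0: C(13,0)·0.559^0·0.441^13 = 0.00002
  k=1: C(13,1)·0.559^1·0.441^12 = 0.00039
  k=2: C(13,2)·0.559^2·0.441^11 = 0.00299
  k=3: C(13,3)·0.559^3·0.441^10 = 0.01390
  k=4: C(13,4)·0.559^4·0.441^9 = 0.04405
P(X ≤ 4) = 0.06135

0.061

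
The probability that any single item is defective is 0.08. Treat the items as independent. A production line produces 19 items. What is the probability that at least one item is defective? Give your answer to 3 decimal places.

P(at least one) = 1 − P(none) = 1 − (1 − 0.08)^19
= 1 − 0.20510 = 0.79490

0.795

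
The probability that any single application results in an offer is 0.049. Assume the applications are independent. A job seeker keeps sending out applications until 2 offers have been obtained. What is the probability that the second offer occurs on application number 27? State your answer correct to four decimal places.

0.0178

Y = trial on which the second success occurs; negative binomial, r=2, p=0.049.
P(Y=27) = C(26,1) · p^2 · (1−p)^25
= 26 · 0.002401 · 0.28478 = 0.017778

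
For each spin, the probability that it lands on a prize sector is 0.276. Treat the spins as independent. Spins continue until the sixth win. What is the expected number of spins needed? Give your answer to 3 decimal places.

Y = total spins until the sixth success; negative binomial with r=6, p=0.276.
E[Y] = r / p = 6 / 0.276 = 21.73913

21.739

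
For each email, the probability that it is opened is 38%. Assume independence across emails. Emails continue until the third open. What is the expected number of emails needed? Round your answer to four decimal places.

Y = total emails until the third success; negative binomial with r=3, p=0.38.
E[Y] = r / p = 3 / 0.38 = 7.894737

7.8947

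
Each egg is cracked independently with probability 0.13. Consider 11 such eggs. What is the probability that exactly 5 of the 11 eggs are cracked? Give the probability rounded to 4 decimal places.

X ~ Binomial(n=11, p=0.13).
P(X=5) = C(11,5) · p^5 · (1−p)^6
= 462 · 3.7129e-05 · 0.43363 = 0.007438

0.0074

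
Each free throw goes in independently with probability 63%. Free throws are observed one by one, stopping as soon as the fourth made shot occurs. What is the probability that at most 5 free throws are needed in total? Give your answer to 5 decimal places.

Finishing within 5 free throws ⇔ at least 4 successes in the first 5. With X ~ Binomial(5, 0.63), P(Y ≤ 5) = 1 − P(X ≤ 3).
  k=0: C(5,0)·0.63^0·0.37^5 = 0.0069344
  k=1: C(5,1)·0.63^1·0.37^4 = 0.0590361
  k=2: C(5,2)·0.63^2·0.37^3 = 0.2010418
  k=3: C(5,3)·0.63^3·0.37^2 = 0.3423143
1 − 0.6093266 = 0.3906734

0.39067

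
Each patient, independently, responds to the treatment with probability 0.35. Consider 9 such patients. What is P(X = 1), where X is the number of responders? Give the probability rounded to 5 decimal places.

0.10037

X ~ Binomial(n=9, p=0.35).
P(X=1) = C(9,1) · p^1 · (1−p)^8
= 9 · 0.35 · 0.031864 = 0.1003731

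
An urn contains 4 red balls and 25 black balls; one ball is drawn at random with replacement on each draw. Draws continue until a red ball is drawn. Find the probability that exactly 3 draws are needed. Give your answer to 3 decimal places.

0.103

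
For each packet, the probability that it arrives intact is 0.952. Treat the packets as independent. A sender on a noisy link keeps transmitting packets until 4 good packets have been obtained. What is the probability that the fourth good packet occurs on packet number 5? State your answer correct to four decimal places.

Y = trial on which the fourth success occurs; negative binomial, r=4, p=0.952.
P(Y=5) = C(4,3) · p^4 · (1−p)^1
= 4 · 0.82139 · 0.048 = 0.157706

0.1577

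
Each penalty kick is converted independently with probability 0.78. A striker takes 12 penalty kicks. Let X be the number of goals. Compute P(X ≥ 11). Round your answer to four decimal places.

0.2224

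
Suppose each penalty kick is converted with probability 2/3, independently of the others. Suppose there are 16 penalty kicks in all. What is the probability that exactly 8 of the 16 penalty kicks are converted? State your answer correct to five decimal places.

X ~ Binomial(n=16, p=0.666667).
P(X=8) = C(16,8) · p^8 · (1−p)^8
= 12870 · 0.039018 · 0.00015242 = 0.0765382

0.07654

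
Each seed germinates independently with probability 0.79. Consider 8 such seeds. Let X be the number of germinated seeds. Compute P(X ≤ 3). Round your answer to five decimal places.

X ~ Binomial(8, 0.79); P(X ≤ 3) = Σ C(8,k) p^k (1−p)^(8−k) over k:
  k=0: C(8,0)·0.79^0·0.21^8 = 0.0000038
  k=1: C(8,1)·0.79^1·0.21^7 = 0.0001138
  k=2: C(8,2)·0.79^2·0.21^6 = 0.0014987
  k=3: C(8,3)·0.79^3·0.21^5 = 0.0112763
Total = 0.0128926

0.01289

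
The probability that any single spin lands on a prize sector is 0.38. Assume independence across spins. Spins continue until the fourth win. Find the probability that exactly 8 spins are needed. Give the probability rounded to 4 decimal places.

Y = trial on which the fourth success occurs; negative binomial, r=4, p=0.38.
P(Y=8) = C(7,3) · p^4 · (1−p)^4
= 35 · 0.020851 · 0.14776 = 0.107837

0.1078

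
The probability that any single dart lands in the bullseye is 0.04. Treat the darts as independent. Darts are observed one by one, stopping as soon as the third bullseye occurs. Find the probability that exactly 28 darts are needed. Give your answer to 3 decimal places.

Y = trial on which the third success occurs; negative binomial, r=3, p=0.04.
P(Y=28) = C(27,2) · p^3 · (1−p)^25
= 351 · 6.4e-05 · 0.3604 = 0.00810

0.008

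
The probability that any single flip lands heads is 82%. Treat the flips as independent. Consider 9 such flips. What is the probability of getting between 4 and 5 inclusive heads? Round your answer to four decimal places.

X ~ Binomial(9, 0.82); P(4 ≤ X ≤ 5) = Σ C(9,k) p^k (1−p)^(9−k) over k:
  k=4: C(9,4)·0.82^4·0.18^5 = 0.010764
  k=5: C(9,5)·0.82^5·0.18^4 = 0.049038
Total = 0.059802

0.0598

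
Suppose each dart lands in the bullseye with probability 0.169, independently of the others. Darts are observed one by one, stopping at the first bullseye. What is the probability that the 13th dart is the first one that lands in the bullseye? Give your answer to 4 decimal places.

Geometric (trials to first success), p = 0.169.
P(Y = 13) = (1−p)^12 · p = 0.10845 · 0.169 = 0.018327

0.0183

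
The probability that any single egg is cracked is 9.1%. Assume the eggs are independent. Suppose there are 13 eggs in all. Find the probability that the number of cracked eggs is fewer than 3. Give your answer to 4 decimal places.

0.8919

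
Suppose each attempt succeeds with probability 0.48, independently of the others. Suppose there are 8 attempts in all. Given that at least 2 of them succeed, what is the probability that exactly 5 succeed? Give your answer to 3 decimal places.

0.210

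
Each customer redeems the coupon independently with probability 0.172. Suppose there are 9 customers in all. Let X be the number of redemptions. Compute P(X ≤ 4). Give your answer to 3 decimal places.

X ~ Binomial(9, 0.172); P(X ≤ 4) = Σ C(9,k) p^k (1−p)^(9−k) over k:
  k=0: C(9,0)·0.172^0·0.828^9 = 0.18292
  k=1: C(9,1)·0.172^1·0.828^8 = 0.34199
  k=2: C(9,2)·0.172^2·0.828^7 = 0.28417
  k=3: C(9,3)·0.172^3·0.828^6 = 0.13774
  k=4: C(9,4)·0.172^4·0.828^5 = 0.04292
Total = 0.98973

0.990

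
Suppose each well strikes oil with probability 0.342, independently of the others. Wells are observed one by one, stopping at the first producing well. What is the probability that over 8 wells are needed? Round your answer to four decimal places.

Y = number of wells to the first success; geometric, p = 0.342.
P(Y > 8) = P(first 8 all fail) = (1−p)^8 = 0.035140

0.0351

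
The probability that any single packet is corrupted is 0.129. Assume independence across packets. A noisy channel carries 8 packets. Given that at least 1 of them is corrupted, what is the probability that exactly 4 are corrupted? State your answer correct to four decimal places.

X ~ Binomial(8, 0.129). Want P(X=4 | X≥1) = P(X=4) / P(X≥1).
P(X=4) = C(8,4)·0.129^4·0.871^4 = 0.011157
P(X≥1) = 1 − 0.331242 = 0.668758
Ratio = 0.011157 / 0.668758 = 0.016682

0.0167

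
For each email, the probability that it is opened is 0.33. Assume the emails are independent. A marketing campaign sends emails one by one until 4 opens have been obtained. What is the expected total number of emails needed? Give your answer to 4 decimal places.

Y = total emails until the fourth success; negative binomial with r=4, p=0.33.
E[Y] = r / p = 4 / 0.33 = 12.121212

12.1212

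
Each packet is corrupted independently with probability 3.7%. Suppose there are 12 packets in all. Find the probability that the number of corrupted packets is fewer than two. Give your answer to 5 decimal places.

0.92936

X ~ Binomial(12, 0.037); P(X ≤ 1) = Σ C(12,k) p^k (1−p)^(12−k) over k:
  k=0: C(12,0)·0.037^0·0.963^12 = 0.6360854
  k=1: C(12,1)·0.037^1·0.963^11 = 0.2932730
Total = 0.9293585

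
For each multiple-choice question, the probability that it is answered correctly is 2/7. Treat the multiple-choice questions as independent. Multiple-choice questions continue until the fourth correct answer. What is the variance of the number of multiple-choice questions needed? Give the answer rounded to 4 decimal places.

35.0000

Y = total multiple-choice questions until the fourth success; negative binomial with r=4, p=0.285714.
Var(Y) = r(1−p)/p² = 4·0.714286 / 0.285714² = 35.000000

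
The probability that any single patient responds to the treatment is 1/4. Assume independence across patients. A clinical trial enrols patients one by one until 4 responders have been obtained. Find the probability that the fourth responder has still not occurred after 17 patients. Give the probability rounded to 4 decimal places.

0.3530

Needing more than 17 patients ⇔ fewer than 4 successes in the first 17. With X ~ Binomial(17, 0.25), P(Y > 17) = P(X ≤ 3).
  k=0: C(17,0)·0.25^0·0.75^17 = 0.007517
  k=1: C(17,1)·0.25^1·0.75^16 = 0.042596
  k=2: C(17,2)·0.25^2·0.75^15 = 0.113589
  k=3: C(17,3)·0.25^3·0.75^14 = 0.189316
P(X ≤ 3) = 0.353018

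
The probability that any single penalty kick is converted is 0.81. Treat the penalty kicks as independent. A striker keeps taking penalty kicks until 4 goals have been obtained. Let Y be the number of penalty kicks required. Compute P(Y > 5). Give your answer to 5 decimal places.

0.24238

Needing more than 5 penalty kicks ⇔ fewer than 4 successes in the first 5. With X ~ Binomial(5, 0.81), P(Y > 5) = P(X ≤ 3).
  k=0: C(5,0)·0.81^0·0.19^5 = 0.0002476
  k=1: C(5,1)·0.81^1·0.19^4 = 0.0052780
  k=2: C(5,2)·0.81^2·0.19^3 = 0.0450019
  k=3: C(5,3)·0.81^3·0.19^2 = 0.1918502
P(X ≤ 3) = 0.2423777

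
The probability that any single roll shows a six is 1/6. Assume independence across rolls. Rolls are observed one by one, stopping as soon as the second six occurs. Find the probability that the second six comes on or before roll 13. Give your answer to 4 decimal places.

0.6635

Finishing within 13 rolls ⇔ at least 2 successes in the first 13. With X ~ Binomial(13, 0.166667), P(Y ≤ 13) = 1 − P(X ≤ 1).
  k=0: C(13,0)·0.166667^0·0.833333^13 = 0.093464
  k=1: C(13,1)·0.166667^1·0.833333^12 = 0.243006
1 − 0.336470 = 0.663530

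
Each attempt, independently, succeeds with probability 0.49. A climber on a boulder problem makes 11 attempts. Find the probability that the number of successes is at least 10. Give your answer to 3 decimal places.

0.005

X ~ Binomial(11, 0.49); P(X ≥ 10) = Σ C(11,k) p^k (1−p)^(11−k) over k:
  k=10: C(11,10)·0.49^10·0.51^1 = 0.00448
  k=11: C(11,11)·0.49^11·0.51^0 = 0.00039
Total = 0.00487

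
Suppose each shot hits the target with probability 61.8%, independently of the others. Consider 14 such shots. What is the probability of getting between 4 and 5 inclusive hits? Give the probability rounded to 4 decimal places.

X ~ Binomial(14, 0.618); P(4 ≤ X ≤ 5) = Σ C(14,k) p^k (1−p)^(14−k) over k:
  k=4: C(14,4)·0.618^4·0.382^10 = 0.009661
  k=5: C(14,5)·0.618^5·0.382^9 = 0.031259
Total = 0.040920

0.0409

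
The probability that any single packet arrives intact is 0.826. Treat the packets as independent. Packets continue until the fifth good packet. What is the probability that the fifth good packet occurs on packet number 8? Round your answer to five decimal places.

Y = trial on which the fifth success occurs; negative binomial, r=5, p=0.826.
P(Y=8) = C(7,4) · p^5 · (1−p)^3
= 35 · 0.3845 · 0.005268 = 0.0708951

0.07090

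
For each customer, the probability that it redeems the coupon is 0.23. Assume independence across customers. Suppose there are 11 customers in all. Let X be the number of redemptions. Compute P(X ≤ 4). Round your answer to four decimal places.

0.9149

X ~ Binomial(11, 0.23); P(X ≤ 4) = Σ C(11,k) p^k (1−p)^(11−k) over k:
  k=0: C(11,0)·0.23^0·0.77^11 = 0.056415
  k=1: C(11,1)·0.23^1·0.77^10 = 0.185365
  k=2: C(11,2)·0.23^2·0.77^9 = 0.276844
  k=3: C(11,3)·0.23^3·0.77^8 = 0.248081
  k=4: C(11,4)·0.23^4·0.77^7 = 0.148204
Total = 0.914909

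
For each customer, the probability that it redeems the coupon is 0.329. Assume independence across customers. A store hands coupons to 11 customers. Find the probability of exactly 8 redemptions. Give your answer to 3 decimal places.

0.007

X ~ Binomial(n=11, p=0.329).
P(X=8) = C(11,8) · p^8 · (1−p)^3
= 165 · 0.00013727 · 0.30211 = 0.00684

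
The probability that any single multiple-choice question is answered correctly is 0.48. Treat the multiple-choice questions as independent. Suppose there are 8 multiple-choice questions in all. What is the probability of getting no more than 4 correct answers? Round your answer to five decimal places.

0.67953

X ~ Binomial(8, 0.48); P(X ≤ 4) = Σ C(8,k) p^k (1−p)^(8−k) over k:
  k=0: C(8,0)·0.48^0·0.52^8 = 0.0053460
  k=1: C(8,1)·0.48^1·0.52^7 = 0.0394780
  k=2: C(8,2)·0.48^2·0.52^6 = 0.1275442
  k=3: C(8,3)·0.48^3·0.52^5 = 0.2354661
  k=4: C(8,4)·0.48^4·0.52^4 = 0.2716917
Total = 0.6795259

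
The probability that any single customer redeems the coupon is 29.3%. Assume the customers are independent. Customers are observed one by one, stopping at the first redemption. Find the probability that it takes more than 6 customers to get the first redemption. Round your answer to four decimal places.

0.1249

Y = number of customers to the first success; geometric, p = 0.293.
P(Y > 6) = P(first 6 all fail) = (1−p)^6 = 0.124887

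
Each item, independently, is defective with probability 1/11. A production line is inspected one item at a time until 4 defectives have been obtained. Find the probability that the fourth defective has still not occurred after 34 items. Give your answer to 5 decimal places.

Needing more than 34 items ⇔ fewer than 4 successes in the first 34. With X ~ Binomial(34, 0.090909), P(Y > 34) = P(X ≤ 3).
  k=0: C(34,0)·0.090909^0·0.909091^34 = 0.0391425
  k=1: C(34,1)·0.090909^1·0.909091^33 = 0.1330845
  k=2: C(34,2)·0.090909^2·0.909091^32 = 0.2195895
  k=3: C(34,3)·0.090909^3·0.909091^31 = 0.2342288
P(X ≤ 3) = 0.6260454

0.62605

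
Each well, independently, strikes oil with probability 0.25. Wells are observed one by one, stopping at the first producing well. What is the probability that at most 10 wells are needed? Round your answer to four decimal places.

0.9437

Y = number of wells to the first success; geometric, p = 0.25.
P(Y ≤ 10) = 1 − (1−p)^10 = 1 − 0.056314 = 0.943686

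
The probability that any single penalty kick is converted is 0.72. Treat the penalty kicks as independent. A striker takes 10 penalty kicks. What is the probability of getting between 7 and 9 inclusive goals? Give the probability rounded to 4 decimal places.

X ~ Binomial(10, 0.72); P(7 ≤ X ≤ 9) = Σ C(10,k) p^k (1−p)^(10−k) over k:
  k=7: C(10,7)·0.72^7·0.28^3 = 0.264230
  k=8: C(10,8)·0.72^8·0.28^2 = 0.254794
  k=9: C(10,9)·0.72^9·0.28^1 = 0.145596
Total = 0.664620

0.6646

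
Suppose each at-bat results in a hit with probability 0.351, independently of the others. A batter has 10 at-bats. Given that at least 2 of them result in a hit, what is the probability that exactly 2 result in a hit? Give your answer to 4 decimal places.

0.1907

X ~ Binomial(10, 0.351). Want P(X=2 | X≥2) = P(X=2) / P(X≥2).
P(X=2) = C(10,2)·0.351^2·0.649^8 = 0.174496
P(X≥2) = 1 − 0.013257 − 0.071698 = 0.915045
Ratio = 0.174496 / 0.915045 = 0.190696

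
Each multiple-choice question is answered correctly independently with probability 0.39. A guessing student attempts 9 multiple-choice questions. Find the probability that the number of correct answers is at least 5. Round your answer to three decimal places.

0.246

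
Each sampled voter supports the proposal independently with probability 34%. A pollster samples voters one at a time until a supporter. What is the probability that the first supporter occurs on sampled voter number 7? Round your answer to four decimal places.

0.0281

Geometric (trials to first success), p = 0.34.
P(Y = 7) = (1−p)^6 · p = 0.082654 · 0.34 = 0.028102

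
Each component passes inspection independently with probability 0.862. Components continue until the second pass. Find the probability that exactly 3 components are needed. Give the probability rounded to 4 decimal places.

0.2051

Y = trial on which the second success occurs; negative binomial, r=2, p=0.862.
P(Y=3) = C(2,1) · p^2 · (1−p)^1
= 2 · 0.74304 · 0.138 = 0.205080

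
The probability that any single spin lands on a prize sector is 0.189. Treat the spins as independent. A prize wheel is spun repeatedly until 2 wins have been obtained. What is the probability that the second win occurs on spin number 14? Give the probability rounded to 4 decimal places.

Y = trial on which the second success occurs; negative binomial, r=2, p=0.189.
P(Y=14) = C(13,1) · p^2 · (1−p)^12
= 13 · 0.035721 · 0.080956 = 0.037594

0.0376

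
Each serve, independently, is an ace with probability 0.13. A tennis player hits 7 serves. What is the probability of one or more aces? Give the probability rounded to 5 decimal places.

P(at least one) = 1 − P(none) = 1 − (1 − 0.13)^7
= 1 − 0.3772548 = 0.6227452

0.62275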